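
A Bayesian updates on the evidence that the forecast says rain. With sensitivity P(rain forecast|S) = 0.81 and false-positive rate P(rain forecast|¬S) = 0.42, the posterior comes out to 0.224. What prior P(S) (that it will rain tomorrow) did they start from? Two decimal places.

P(S) = 0.13

Bayes' rule in odds form gives O(S|E) = O(S)·[P(E|S)/P(E|¬S)], hence O(S) = O(S|E)/LR.
Posterior odds = 0.224/(1−0.224) = 0.2887. LR = 0.81/0.42 = 1.9286.
Prior odds = 0.2887/1.9286 = 0.1497, so P(S) = 0.1497/(1+0.1497) ≈ 0.13.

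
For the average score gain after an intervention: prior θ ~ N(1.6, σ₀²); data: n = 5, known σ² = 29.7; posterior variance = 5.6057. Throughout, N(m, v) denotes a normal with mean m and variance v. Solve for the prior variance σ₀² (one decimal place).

For the Normal–Normal model with known σ², precisions add: τ_n = τ₀ + n/σ².
So 1/σ₀² = 1/5.6057 − 5/29.7 = 0.178390 − 0.168350 = 0.010040.
Hence σ₀² = 1/0.010040 ≈ 99.6.

σ₀² = 99.6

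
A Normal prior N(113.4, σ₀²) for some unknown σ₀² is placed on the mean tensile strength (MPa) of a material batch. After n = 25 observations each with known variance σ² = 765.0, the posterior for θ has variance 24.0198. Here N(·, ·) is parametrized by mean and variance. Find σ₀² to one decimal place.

σ₀² = 111.7

For the Normal–Normal model with known σ², precisions add: τ_n = τ₀ + n/σ².
So 1/σ₀² = 1/24.0198 − 25/765.0 = 0.041632 − 0.032680 = 0.008952.
Hence σ₀² = 1/0.008952 ≈ 111.7.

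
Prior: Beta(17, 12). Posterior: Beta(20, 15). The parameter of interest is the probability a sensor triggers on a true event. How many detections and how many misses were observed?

Beta is conjugate to the binomial likelihood: posterior = Beta(α+s, β+f).
So s = 20 − 17 = 3 and f = 15 − 12 = 3.

3 detections and 3 misses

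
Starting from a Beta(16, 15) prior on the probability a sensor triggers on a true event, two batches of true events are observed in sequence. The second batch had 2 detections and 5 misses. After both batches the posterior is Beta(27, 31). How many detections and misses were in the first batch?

Sequential conjugate updates are equivalent to a single update on the pooled data, so total successes = posterior α − prior α and total failures = posterior β − prior β.
Total across both batches: 27−16=11 detections, 31−15=16 misses.
Subtract the second batch: 11−2=9 detections and 16−5=11 misses.

9 detections and 11 misses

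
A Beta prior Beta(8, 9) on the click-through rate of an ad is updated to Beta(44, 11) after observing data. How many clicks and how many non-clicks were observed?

Beta is conjugate to the binomial likelihood: posterior = Beta(a+s, b+f).
So s = 44 − 8 = 36 and f = 11 − 9 = 2.

36 clicks and 2 non-clicks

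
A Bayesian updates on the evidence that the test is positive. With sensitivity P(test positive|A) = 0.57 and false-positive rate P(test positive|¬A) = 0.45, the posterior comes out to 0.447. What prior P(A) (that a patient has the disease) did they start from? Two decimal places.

P(A) = 0.39

Bayes' rule in odds form gives O(A|E) = O(A)·[P(E|A)/P(E|¬A)], hence O(A) = O(A|E)/LR.
Posterior odds = 0.447/(1−0.447) = 0.8083. LR = 0.57/0.45 = 1.2667.
Prior odds = 0.8083/1.2667 = 0.6381, so P(A) = 0.6381/(1+0.6381) ≈ 0.39.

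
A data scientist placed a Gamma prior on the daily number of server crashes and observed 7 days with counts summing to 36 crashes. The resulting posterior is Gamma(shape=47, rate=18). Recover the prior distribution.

A Gamma(α, β) prior (rate parametrization) on a Poisson rate with n observations summing to S gives posterior Gamma(α+S, β+n).
So α = 47 − 36 = 11 and β = 18 − 7 = 11.

Gamma(shape=11, rate=11)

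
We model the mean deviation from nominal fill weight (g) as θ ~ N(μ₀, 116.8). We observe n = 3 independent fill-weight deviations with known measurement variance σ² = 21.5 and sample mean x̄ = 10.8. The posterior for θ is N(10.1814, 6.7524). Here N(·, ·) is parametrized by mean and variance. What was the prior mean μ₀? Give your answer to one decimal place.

μ₀ = 0.1

The posterior mean is a precision-weighted average: μ_n = (τ₀μ₀ + τ_data·x̄)/(τ₀+τ_data), with τ₀=1/σ₀² and τ_data=n/σ².
Here τ₀ = 1/116.8 = 0.008562 and τ_data = 3/21.5 = 0.139535, so τ_n = 0.148097.
Rearranging for μ₀: μ₀ = (μ_n·τ_n − τ_data·x̄)/τ₀ = (10.1814·0.148097 − 0.139535·10.8) / 0.008562 = 0.000857/0.008562 ≈ 0.1.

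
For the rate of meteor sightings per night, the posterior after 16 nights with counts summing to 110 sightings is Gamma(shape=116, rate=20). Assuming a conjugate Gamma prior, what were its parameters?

Gamma(shape=6, rate=4)

Gamma–Poisson conjugacy: posterior shape = α + Σxᵢ, posterior rate = β + n.
So α = 116 − 110 = 6 and β = 20 − 16 = 4.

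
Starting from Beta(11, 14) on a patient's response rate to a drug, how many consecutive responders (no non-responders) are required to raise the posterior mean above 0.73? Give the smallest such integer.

k = 27

After k responders and 0 non-responders the posterior is Beta(11+k, 14), with mean (11+k)/(11+14+k).
Set (11+k)/(25+k) > 0.73 and solve: k > (0.73·25 − 11)/(1 − 0.73) = 26.852.
The smallest integer exceeding 26.852 is 27, and checking k=27: (38)/(52) = 0.7308 > 0.73.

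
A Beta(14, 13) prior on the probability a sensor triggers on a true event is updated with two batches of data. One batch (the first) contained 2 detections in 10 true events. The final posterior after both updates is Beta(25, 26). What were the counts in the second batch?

9 detections and 5 misses

Because Beta–binomial updating is additive in the counts, the combined data contributed (α_post−α_prior, β_post−β_prior) successes and failures.
Total across both batches: 25−14=11 detections, 26−13=13 misses.
Subtract the first batch: 11−2=9 detections and 13−8=5 misses.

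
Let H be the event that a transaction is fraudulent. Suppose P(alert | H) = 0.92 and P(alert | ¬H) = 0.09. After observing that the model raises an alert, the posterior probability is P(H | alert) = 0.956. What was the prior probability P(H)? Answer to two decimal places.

P(H) = 0.68

Bayes' rule in odds form gives O(H|E) = O(H)·[P(E|H)/P(E|¬H)], hence O(H) = O(H|E)/LR.
Posterior odds = 0.956/(1−0.956) = 21.7273. LR = 0.92/0.09 = 10.2222.
Prior odds = 21.7273/10.2222 = 2.1255, so P(H) = 2.1255/(1+2.1255) ≈ 0.68.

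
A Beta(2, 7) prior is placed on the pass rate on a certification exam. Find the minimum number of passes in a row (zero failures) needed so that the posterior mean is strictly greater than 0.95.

After k passes and 0 failures the posterior is Beta(2+k, 7), with mean (2+k)/(2+7+k).
Set (2+k)/(9+k) > 0.95 and solve: k > (0.95·9 − 2)/(1 − 0.95) = 131.000.
The smallest integer exceeding 131.000 is 132, and checking k=132: (134)/(141) = 0.9504 > 0.95.

k = 132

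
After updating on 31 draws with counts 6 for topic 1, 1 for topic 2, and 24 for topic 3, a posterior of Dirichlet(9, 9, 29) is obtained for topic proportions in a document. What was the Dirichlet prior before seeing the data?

For a Dirichlet(α) prior with multinomial counts c, the posterior is Dirichlet(α + c) componentwise.
Subtract each count from the matching posterior parameter: 9−6=3, 9−1=8, 29−24=5.

Dirichlet(3, 8, 5)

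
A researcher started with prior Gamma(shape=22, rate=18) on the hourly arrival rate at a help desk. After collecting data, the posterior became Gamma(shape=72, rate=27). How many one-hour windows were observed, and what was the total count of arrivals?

A Gamma(α, β) prior (rate parametrization) on a Poisson rate with n observations summing to S gives posterior Gamma(α+S, β+n).
Matching: Σxᵢ = 72 − 22 = 50 and n = 27 − 18 = 9.

n = 9 one-hour windows with total 50 arrivals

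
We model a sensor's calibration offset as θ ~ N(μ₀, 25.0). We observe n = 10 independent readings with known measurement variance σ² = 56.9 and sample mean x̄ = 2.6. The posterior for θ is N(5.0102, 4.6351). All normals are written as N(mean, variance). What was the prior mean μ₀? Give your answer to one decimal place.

μ₀ = 15.6

The posterior mean is a precision-weighted average: μ_n = (τ₀μ₀ + τ_data·x̄)/(τ₀+τ_data), with τ₀=1/σ₀² and τ_data=n/σ².
Here τ₀ = 1/25.0 = 0.040000 and τ_data = 10/56.9 = 0.175747, so τ_n = 0.215747.
Rearranging for μ₀: μ₀ = (μ_n·τ_n − τ_data·x̄)/τ₀ = (5.0102·0.215747 − 0.175747·2.6) / 0.040000 = 0.623993/0.040000 ≈ 15.6.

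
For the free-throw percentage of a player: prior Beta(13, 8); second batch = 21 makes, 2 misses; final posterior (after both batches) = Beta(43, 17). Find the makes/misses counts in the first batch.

Because Beta–binomial updating is additive in the counts, the combined data contributed (α_post−α_prior, β_post−β_prior) successes and failures.
Total across both batches: 43−13=30 makes, 17−8=9 misses.
Subtract the second batch: 30−21=9 makes and 9−2=7 misses.

9 makes and 7 misses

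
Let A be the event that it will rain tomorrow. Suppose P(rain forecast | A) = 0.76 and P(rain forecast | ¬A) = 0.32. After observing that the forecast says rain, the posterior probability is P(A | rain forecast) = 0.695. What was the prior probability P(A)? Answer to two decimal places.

P(A) = 0.49

Bayes' rule in odds form gives O(A|E) = O(A)·[P(E|A)/P(E|¬A)], hence O(A) = O(A|E)/LR.
Posterior odds = 0.695/(1−0.695) = 2.2787. LR = 0.76/0.32 = 2.3750.
Prior odds = 2.2787/2.3750 = 0.9595, so P(A) = 0.9595/(1+0.9595) ≈ 0.49.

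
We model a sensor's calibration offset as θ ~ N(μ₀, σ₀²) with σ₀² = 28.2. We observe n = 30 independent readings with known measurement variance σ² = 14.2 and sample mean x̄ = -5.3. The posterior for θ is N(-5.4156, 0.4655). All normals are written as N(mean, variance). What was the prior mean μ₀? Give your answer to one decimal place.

The posterior mean is a precision-weighted average: μ_n = (τ₀μ₀ + τ_data·x̄)/(τ₀+τ_data), with τ₀=1/σ₀² and τ_data=n/σ².
Here τ₀ = 1/28.2 = 0.035461 and τ_data = 30/14.2 = 2.112676, so τ_n = 2.148137.
Rearranging for μ₀: μ₀ = (μ_n·τ_n − τ_data·x̄)/τ₀ = (-5.4156·2.148137 − 2.112676·-5.3) / 0.035461 = -0.436268/0.035461 ≈ -12.3.

μ₀ = -12.3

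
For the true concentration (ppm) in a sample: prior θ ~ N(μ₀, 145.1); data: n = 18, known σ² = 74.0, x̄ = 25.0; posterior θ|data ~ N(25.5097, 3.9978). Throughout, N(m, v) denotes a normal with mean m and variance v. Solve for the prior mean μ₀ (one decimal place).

The posterior mean is a precision-weighted average: μ_n = (τ₀μ₀ + τ_data·x̄)/(τ₀+τ_data), with τ₀=1/σ₀² and τ_data=n/σ².
Here τ₀ = 1/145.1 = 0.006892 and τ_data = 18/74.0 = 0.243243, so τ_n = 0.250135.
Rearranging for μ₀: μ₀ = (μ_n·τ_n − τ_data·x̄)/τ₀ = (25.5097·0.250135 − 0.243243·25.0) / 0.006892 = 0.299794/0.006892 ≈ 43.5.

μ₀ = 43.5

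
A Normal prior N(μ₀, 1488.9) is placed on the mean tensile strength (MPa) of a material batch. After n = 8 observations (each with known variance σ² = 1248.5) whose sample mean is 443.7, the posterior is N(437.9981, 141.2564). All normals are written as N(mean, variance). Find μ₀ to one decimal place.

With known observation variance, the Normal–Normal posterior has precision τ_n = τ₀ + n/σ² and mean μ_n = (τ₀μ₀ + (n/σ²)x̄)/τ_n.
Here τ₀ = 1/1488.9 = 0.000672 and τ_data = 8/1248.5 = 0.006408, so τ_n = 0.007080.
Rearranging for μ₀: μ₀ = (μ_n·τ_n − τ_data·x̄)/τ₀ = (437.9981·0.007080 − 0.006408·443.7) / 0.000672 = 0.257797/0.000672 ≈ 383.6.

μ₀ = 383.6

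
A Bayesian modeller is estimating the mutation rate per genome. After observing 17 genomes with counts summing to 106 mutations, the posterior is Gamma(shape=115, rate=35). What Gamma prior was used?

A Gamma(α, β) prior (rate parametrization) on a Poisson rate with n observations summing to S gives posterior Gamma(α+S, β+n).
So α = 115 − 106 = 9 and β = 35 − 17 = 18.

Gamma(shape=9, rate=18)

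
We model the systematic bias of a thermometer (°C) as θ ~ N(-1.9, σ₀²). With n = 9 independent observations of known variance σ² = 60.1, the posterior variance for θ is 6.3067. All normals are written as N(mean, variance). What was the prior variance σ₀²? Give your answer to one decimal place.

σ₀² = 113.5

For the Normal–Normal model with known σ², precisions add: τ_n = τ₀ + n/σ².
So 1/σ₀² = 1/6.3067 − 9/60.1 = 0.158562 − 0.149750 = 0.008812.
Hence σ₀² = 1/0.008812 ≈ 113.5.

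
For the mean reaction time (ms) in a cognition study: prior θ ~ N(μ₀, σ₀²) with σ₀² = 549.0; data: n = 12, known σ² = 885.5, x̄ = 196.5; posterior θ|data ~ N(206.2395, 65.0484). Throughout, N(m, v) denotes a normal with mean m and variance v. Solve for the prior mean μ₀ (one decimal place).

μ₀ = 278.7

The posterior mean is a precision-weighted average: μ_n = (τ₀μ₀ + τ_data·x̄)/(τ₀+τ_data), with τ₀=1/σ₀² and τ_data=n/σ².
Here τ₀ = 1/549.0 = 0.001821 and τ_data = 12/885.5 = 0.013552, so τ_n = 0.015373.
Rearranging for μ₀: μ₀ = (μ_n·τ_n − τ_data·x̄)/τ₀ = (206.2395·0.015373 − 0.013552·196.5) / 0.001821 = 0.507552/0.001821 ≈ 278.7.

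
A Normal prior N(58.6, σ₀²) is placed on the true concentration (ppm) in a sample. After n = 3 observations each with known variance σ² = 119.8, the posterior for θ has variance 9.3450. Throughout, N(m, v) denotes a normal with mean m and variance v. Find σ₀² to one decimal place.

For the Normal–Normal model with known σ², precisions add: τ_n = τ₀ + n/σ².
So 1/σ₀² = 1/9.3450 − 3/119.8 = 0.107009 − 0.025042 = 0.081967.
Hence σ₀² = 1/0.081967 ≈ 12.2.

σ₀² = 12.2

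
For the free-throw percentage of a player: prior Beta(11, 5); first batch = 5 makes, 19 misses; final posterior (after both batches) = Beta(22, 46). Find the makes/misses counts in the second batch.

6 makes and 22 misses

Because Beta–binomial updating is additive in the counts, the combined data contributed (α_post−α_prior, β_post−β_prior) successes and failures.
Total across both batches: 22−11=11 makes, 46−5=41 misses.
Subtract the first batch: 11−5=6 makes and 41−19=22 misses.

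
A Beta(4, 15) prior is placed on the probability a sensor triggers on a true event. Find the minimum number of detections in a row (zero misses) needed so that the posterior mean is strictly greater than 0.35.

After k detections and 0 misses the posterior is Beta(4+k, 15), with mean (4+k)/(4+15+k).
Set (4+k)/(19+k) > 0.35 and solve: k > (0.35·19 − 4)/(1 − 0.35) = 4.077.
The smallest integer exceeding 4.077 is 5.

k = 5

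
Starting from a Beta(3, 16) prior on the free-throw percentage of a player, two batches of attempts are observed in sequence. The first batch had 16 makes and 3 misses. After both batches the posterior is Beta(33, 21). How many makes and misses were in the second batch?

Because Beta–binomial updating is additive in the counts, the combined data contributed (α_post−α_prior, β_post−β_prior) successes and failures.
Total across both batches: 33−3=30 makes, 21−16=5 misses.
Subtract the first batch: 30−16=14 makes and 5−3=2 misses.

14 makes and 2 misses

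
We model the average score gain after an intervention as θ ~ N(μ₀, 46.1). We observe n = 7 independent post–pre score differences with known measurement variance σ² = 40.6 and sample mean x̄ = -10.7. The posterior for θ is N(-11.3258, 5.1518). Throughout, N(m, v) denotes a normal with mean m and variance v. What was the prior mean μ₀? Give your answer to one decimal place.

μ₀ = -16.3

The posterior mean is a precision-weighted average: μ_n = (τ₀μ₀ + τ_data·x̄)/(τ₀+τ_data), with τ₀=1/σ₀² and τ_data=n/σ².
Here τ₀ = 1/46.1 = 0.021692 and τ_data = 7/40.6 = 0.172414, so τ_n = 0.194106.
Rearranging for μ₀: μ₀ = (μ_n·τ_n − τ_data·x̄)/τ₀ = (-11.3258·0.194106 − 0.172414·-10.7) / 0.021692 = -0.353576/0.021692 ≈ -16.3.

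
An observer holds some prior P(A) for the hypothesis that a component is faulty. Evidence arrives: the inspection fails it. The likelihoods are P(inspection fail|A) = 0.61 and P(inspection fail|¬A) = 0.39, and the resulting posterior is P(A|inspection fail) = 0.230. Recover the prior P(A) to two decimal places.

P(A) = 0.16

Bayes' rule in odds form gives O(A|E) = O(A)·[P(E|A)/P(E|¬A)], hence O(A) = O(A|E)/LR.
Posterior odds = 0.230/(1−0.230) = 0.2987. LR = 0.61/0.39 = 1.5641.
Prior odds = 0.2987/1.5641 = 0.1910, so P(A) = 0.1910/(1+0.1910) ≈ 0.16.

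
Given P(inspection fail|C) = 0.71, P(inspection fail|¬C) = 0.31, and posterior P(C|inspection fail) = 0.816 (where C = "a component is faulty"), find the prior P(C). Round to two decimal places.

Bayes' rule in odds form gives O(C|E) = O(C)·[P(E|C)/P(E|¬C)], hence O(C) = O(C|E)/LR.
Posterior odds = 0.816/(1−0.816) = 4.4348. LR = 0.71/0.31 = 2.2903.
Prior odds = 4.4348/2.2903 = 1.9363, so P(C) = 1.9363/(1+1.9363) ≈ 0.66.

P(C) = 0.66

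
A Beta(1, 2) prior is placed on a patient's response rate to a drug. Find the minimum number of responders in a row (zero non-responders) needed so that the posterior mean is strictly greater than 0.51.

k = 2

After k responders and 0 non-responders the posterior is Beta(1+k, 2), with mean (1+k)/(1+2+k).
Set (1+k)/(3+k) > 0.51 and solve: k > (0.51·3 − 1)/(1 − 0.51) = 1.082.
The smallest integer exceeding 1.082 is 2.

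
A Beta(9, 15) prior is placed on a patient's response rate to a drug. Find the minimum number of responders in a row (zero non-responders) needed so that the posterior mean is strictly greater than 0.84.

k = 70

After k responders and 0 non-responders the posterior is Beta(9+k, 15), with mean (9+k)/(9+15+k).
Set (9+k)/(24+k) > 0.84 and solve: k > (0.84·24 − 9)/(1 − 0.84) = 69.750.
The smallest integer exceeding 69.750 is 70.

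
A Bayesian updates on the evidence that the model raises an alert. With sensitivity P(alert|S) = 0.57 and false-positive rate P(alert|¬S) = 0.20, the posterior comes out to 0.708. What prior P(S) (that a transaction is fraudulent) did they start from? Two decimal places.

P(S) = 0.46

In odds form, posterior odds = prior odds × likelihood ratio, so prior odds = posterior odds ÷ LR.
Posterior odds = 0.708/(1−0.708) = 2.4247. LR = 0.57/0.20 = 2.8500.
Prior odds = 2.4247/2.8500 = 0.8508, so P(S) = 0.8508/(1+0.8508) ≈ 0.46.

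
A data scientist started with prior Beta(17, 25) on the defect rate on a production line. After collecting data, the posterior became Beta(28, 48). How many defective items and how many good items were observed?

Under Beta–binomial conjugacy the posterior parameters are (α+s, β+f).
Match parameters: s=28−17=11, f=48−25=23.

11 defective items and 23 good items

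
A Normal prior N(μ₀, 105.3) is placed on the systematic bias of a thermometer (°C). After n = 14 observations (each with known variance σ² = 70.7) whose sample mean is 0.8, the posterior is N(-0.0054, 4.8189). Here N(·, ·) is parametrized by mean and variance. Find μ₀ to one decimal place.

With known observation variance, the Normal–Normal posterior has precision τ_n = τ₀ + n/σ² and mean μ_n = (τ₀μ₀ + (n/σ²)x̄)/τ_n.
Here τ₀ = 1/105.3 = 0.009497 and τ_data = 14/70.7 = 0.198020, so τ_n = 0.207517.
Rearranging for μ₀: μ₀ = (μ_n·τ_n − τ_data·x̄)/τ₀ = (-0.0054·0.207517 − 0.198020·0.8) / 0.009497 = -0.159537/0.009497 ≈ -16.8.

μ₀ = -16.8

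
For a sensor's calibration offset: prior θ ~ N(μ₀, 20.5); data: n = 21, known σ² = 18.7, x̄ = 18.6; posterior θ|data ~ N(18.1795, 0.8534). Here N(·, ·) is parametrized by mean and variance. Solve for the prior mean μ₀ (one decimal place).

With known observation variance, the Normal–Normal posterior has precision τ_n = τ₀ + n/σ² and mean μ_n = (τ₀μ₀ + (n/σ²)x̄)/τ_n.
Here τ₀ = 1/20.5 = 0.048780 and τ_data = 21/18.7 = 1.122995, so τ_n = 1.171775.
Rearranging for μ₀: μ₀ = (μ_n·τ_n − τ_data·x̄)/τ₀ = (18.1795·1.171775 − 1.122995·18.6) / 0.048780 = 0.414577/0.048780 ≈ 8.5.

μ₀ = 8.5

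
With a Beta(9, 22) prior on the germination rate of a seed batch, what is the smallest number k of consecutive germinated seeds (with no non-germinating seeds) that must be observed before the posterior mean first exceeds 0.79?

k = 74

After k germinated seeds and 0 non-germinating seeds the posterior is Beta(9+k, 22), with mean (9+k)/(9+22+k).
Set (9+k)/(31+k) > 0.79 and solve: k > (0.79·31 − 9)/(1 − 0.79) = 73.762.
The smallest integer exceeding 73.762 is 74, and checking k=74: (83)/(105) = 0.7905 > 0.79.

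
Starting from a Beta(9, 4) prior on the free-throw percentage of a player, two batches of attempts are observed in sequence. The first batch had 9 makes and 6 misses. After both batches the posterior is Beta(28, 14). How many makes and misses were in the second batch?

Because Beta–binomial updating is additive in the counts, the combined data contributed (α_post−α_prior, β_post−β_prior) successes and failures.
Total across both batches: 28−9=19 makes, 14−4=10 misses.
Subtract the first batch: 19−9=10 makes and 10−6=4 misses.

10 makes and 4 misses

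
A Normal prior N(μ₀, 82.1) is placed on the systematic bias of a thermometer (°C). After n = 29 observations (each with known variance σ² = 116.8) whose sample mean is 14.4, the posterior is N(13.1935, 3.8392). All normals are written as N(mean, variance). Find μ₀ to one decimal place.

The posterior mean is a precision-weighted average: μ_n = (τ₀μ₀ + τ_data·x̄)/(τ₀+τ_data), with τ₀=1/σ₀² and τ_data=n/σ².
Here τ₀ = 1/82.1 = 0.012180 and τ_data = 29/116.8 = 0.248288, so τ_n = 0.260468.
Rearranging for μ₀: μ₀ = (μ_n·τ_n − τ_data·x̄)/τ₀ = (13.1935·0.260468 − 0.248288·14.4) / 0.012180 = -0.138863/0.012180 ≈ -11.4.

μ₀ = -11.4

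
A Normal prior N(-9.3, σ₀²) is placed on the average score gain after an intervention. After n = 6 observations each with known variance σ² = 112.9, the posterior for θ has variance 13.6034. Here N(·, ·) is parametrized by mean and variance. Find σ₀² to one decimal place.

For the Normal–Normal model with known σ², precisions add: τ_n = τ₀ + n/σ².
So 1/σ₀² = 1/13.6034 − 6/112.9 = 0.073511 − 0.053144 = 0.020367.
Hence σ₀² = 1/0.020367 ≈ 49.1.

σ₀² = 49.1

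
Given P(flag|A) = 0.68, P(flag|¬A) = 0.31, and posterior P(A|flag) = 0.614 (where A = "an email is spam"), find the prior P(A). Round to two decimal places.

P(A) = 0.42

Bayes' rule in odds form gives O(A|E) = O(A)·[P(E|A)/P(E|¬A)], hence O(A) = O(A|E)/LR.
Posterior odds = 0.614/(1−0.614) = 1.5907. LR = 0.68/0.31 = 2.1935.
Prior odds = 1.5907/2.1935 = 0.7252, so P(A) = 0.7252/(1+0.7252) ≈ 0.42.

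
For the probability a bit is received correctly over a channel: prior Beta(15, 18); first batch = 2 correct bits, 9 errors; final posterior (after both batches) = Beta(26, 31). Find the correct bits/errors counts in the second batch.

Because Beta–binomial updating is additive in the counts, the combined data contributed (α_post−α_prior, β_post−β_prior) successes and failures.
Total across both batches: 26−15=11 correct bits, 31−18=13 errors.
Subtract the first batch: 11−2=9 correct bits and 13−9=4 errors.

9 correct bits and 4 errors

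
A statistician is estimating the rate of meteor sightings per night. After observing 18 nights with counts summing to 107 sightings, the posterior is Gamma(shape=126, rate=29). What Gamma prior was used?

Gamma(shape=19, rate=11)

A Gamma(α, β) prior (rate parametrization) on a Poisson rate with n observations summing to S gives posterior Gamma(α+S, β+n).
So α = 126 − 107 = 19 and β = 29 − 18 = 11.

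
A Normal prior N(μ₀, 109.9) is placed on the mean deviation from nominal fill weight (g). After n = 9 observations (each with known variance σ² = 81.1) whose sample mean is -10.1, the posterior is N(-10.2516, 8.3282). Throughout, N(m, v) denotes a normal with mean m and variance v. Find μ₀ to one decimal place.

μ₀ = -12.1

With known observation variance, the Normal–Normal posterior has precision τ_n = τ₀ + n/σ² and mean μ_n = (τ₀μ₀ + (n/σ²)x̄)/τ_n.
Here τ₀ = 1/109.9 = 0.009099 and τ_data = 9/81.1 = 0.110974, so τ_n = 0.120073.
Rearranging for μ₀: μ₀ = (μ_n·τ_n − τ_data·x̄)/τ₀ = (-10.2516·0.120073 − 0.110974·-10.1) / 0.009099 = -0.110103/0.009099 ≈ -12.1.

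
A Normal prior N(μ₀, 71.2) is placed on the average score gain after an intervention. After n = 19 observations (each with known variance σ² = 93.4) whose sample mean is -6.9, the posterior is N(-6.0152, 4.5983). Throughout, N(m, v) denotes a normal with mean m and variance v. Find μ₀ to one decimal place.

μ₀ = 6.8

With known observation variance, the Normal–Normal posterior has precision τ_n = τ₀ + n/σ² and mean μ_n = (τ₀μ₀ + (n/σ²)x̄)/τ_n.
Here τ₀ = 1/71.2 = 0.014045 and τ_data = 19/93.4 = 0.203426, so τ_n = 0.217471.
Rearranging for μ₀: μ₀ = (μ_n·τ_n − τ_data·x̄)/τ₀ = (-6.0152·0.217471 − 0.203426·-6.9) / 0.014045 = 0.095508/0.014045 ≈ 6.8.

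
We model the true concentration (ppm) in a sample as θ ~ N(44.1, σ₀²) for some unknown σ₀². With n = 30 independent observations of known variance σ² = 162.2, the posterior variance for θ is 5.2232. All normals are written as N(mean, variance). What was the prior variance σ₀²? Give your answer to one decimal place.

For the Normal–Normal model with known σ², precisions add: τ_n = τ₀ + n/σ².
So 1/σ₀² = 1/5.2232 − 30/162.2 = 0.191454 − 0.184957 = 0.006497.
Hence σ₀² = 1/0.006497 ≈ 153.9.

σ₀² = 153.9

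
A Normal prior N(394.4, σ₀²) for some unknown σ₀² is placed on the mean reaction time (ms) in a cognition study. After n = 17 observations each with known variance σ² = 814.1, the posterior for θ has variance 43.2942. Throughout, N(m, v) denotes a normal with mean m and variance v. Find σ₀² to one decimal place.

For the Normal–Normal model with known σ², precisions add: τ_n = τ₀ + n/σ².
So 1/σ₀² = 1/43.2942 − 17/814.1 = 0.023098 − 0.020882 = 0.002216.
Hence σ₀² = 1/0.002216 ≈ 451.3.

σ₀² = 451.3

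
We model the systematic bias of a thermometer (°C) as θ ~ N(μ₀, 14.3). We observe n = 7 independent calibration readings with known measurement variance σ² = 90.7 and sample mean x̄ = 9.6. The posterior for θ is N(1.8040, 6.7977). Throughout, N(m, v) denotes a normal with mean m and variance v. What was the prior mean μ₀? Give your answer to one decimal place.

With known observation variance, the Normal–Normal posterior has precision τ_n = τ₀ + n/σ² and mean μ_n = (τ₀μ₀ + (n/σ²)x̄)/τ_n.
Here τ₀ = 1/14.3 = 0.069930 and τ_data = 7/90.7 = 0.077178, so τ_n = 0.147108.
Rearranging for μ₀: μ₀ = (μ_n·τ_n − τ_data·x̄)/τ₀ = (1.8040·0.147108 − 0.077178·9.6) / 0.069930 = -0.475526/0.069930 ≈ -6.8.

μ₀ = -6.8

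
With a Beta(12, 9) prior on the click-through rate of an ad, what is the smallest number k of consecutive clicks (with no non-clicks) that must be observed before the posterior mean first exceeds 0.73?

k = 13

After k clicks and 0 non-clicks the posterior is Beta(12+k, 9), with mean (12+k)/(12+9+k).
Set (12+k)/(21+k) > 0.73 and solve: k > (0.73·21 − 12)/(1 − 0.73) = 12.333.
The smallest integer exceeding 12.333 is 13, and checking k=13: (25)/(34) = 0.7353 > 0.73.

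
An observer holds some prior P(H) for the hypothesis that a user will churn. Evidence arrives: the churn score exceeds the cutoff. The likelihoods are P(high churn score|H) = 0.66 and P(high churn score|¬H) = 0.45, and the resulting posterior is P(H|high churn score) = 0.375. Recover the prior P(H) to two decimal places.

In odds form, posterior odds = prior odds × likelihood ratio, so prior odds = posterior odds ÷ LR.
Posterior odds = 0.375/(1−0.375) = 0.6000. LR = 0.66/0.45 = 1.4667.
Prior odds = 0.6000/1.4667 = 0.4091, so P(H) = 0.4091/(1+0.4091) ≈ 0.29.

P(H) = 0.29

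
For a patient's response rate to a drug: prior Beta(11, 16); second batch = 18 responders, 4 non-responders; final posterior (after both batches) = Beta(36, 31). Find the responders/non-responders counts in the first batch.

7 responders and 11 non-responders

Sequential conjugate updates are equivalent to a single update on the pooled data, so total successes = posterior α − prior α and total failures = posterior β − prior β.
Total across both batches: 36−11=25 responders, 31−16=15 non-responders.
Subtract the second batch: 25−18=7 responders and 15−4=11 non-responders.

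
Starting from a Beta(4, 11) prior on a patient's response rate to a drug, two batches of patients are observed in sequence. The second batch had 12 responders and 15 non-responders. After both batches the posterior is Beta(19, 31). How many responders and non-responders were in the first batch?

3 responders and 5 non-responders

Sequential conjugate updates are equivalent to a single update on the pooled data, so total successes = posterior α − prior α and total failures = posterior β − prior β.
Total across both batches: 19−4=15 responders, 31−11=20 non-responders.
Subtract the second batch: 15−12=3 responders and 20−15=5 non-responders.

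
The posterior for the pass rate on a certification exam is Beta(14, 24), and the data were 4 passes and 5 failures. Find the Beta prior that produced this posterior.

Under Beta–binomial conjugacy the posterior parameters are (α+s, β+f).
Subtract the data counts: 14−4=10, 24−5=19.

Beta(10, 19)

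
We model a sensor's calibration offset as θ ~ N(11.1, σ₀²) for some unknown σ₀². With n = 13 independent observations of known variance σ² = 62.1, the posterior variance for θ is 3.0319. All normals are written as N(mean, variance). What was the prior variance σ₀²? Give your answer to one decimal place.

σ₀² = 8.3

Posterior precision equals prior precision plus data precision: 1/σ_n² = 1/σ₀² + n/σ².
So 1/σ₀² = 1/3.0319 − 13/62.1 = 0.329826 − 0.209340 = 0.120486.
Hence σ₀² = 1/0.120486 ≈ 8.3.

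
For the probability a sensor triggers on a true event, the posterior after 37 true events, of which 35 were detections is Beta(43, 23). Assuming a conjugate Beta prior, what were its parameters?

Beta is conjugate to the binomial likelihood: posterior = Beta(a+s, b+f).
Subtract the data counts: 43−35=8, 23−2=21.

Beta(8, 21)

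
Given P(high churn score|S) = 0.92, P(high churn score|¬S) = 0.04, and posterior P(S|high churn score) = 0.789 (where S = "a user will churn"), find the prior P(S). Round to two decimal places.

In odds form, posterior odds = prior odds × likelihood ratio, so prior odds = posterior odds ÷ LR.
Posterior odds = 0.789/(1−0.789) = 3.7393. LR = 0.92/0.04 = 23.0000.
Prior odds = 3.7393/23.0000 = 0.1626, so P(S) = 0.1626/(1+0.1626) ≈ 0.14.

P(S) = 0.14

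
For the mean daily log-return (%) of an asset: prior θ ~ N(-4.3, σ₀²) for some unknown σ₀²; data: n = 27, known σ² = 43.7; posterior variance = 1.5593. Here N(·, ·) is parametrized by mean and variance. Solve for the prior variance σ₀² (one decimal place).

Posterior precision equals prior precision plus data precision: 1/σ_n² = 1/σ₀² + n/σ².
So 1/σ₀² = 1/1.5593 − 27/43.7 = 0.641313 − 0.617849 = 0.023464.
Hence σ₀² = 1/0.023464 ≈ 42.6.

σ₀² = 42.6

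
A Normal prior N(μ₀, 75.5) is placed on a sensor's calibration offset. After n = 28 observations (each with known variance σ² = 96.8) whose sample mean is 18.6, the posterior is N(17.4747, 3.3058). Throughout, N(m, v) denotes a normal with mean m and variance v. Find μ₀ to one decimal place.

μ₀ = -7.1

The posterior mean is a precision-weighted average: μ_n = (τ₀μ₀ + τ_data·x̄)/(τ₀+τ_data), with τ₀=1/σ₀² and τ_data=n/σ².
Here τ₀ = 1/75.5 = 0.013245 and τ_data = 28/96.8 = 0.289256, so τ_n = 0.302501.
Rearranging for μ₀: μ₀ = (μ_n·τ_n − τ_data·x̄)/τ₀ = (17.4747·0.302501 − 0.289256·18.6) / 0.013245 = -0.094047/0.013245 ≈ -7.1.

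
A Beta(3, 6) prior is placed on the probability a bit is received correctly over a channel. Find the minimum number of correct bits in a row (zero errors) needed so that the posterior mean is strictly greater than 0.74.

k = 15

After k correct bits and 0 errors the posterior is Beta(3+k, 6), with mean (3+k)/(3+6+k).
Set (3+k)/(9+k) > 0.74 and solve: k > (0.74·9 − 3)/(1 − 0.74) = 14.077.
The smallest integer exceeding 14.077 is 15.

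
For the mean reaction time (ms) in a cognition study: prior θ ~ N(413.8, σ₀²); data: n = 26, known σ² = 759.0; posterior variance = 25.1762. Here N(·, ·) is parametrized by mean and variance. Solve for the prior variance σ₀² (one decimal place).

Posterior precision equals prior precision plus data precision: 1/σ_n² = 1/σ₀² + n/σ².
So 1/σ₀² = 1/25.1762 − 26/759.0 = 0.039720 − 0.034256 = 0.005464.
Hence σ₀² = 1/0.005464 ≈ 183.0.

σ₀² = 183.0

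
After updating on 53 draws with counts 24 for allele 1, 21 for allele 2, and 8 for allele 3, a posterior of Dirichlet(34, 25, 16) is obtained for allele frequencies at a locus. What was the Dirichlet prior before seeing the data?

For a Dirichlet(α) prior with multinomial counts c, the posterior is Dirichlet(α + c) componentwise.
Subtract each count from the matching posterior parameter: 34−24=10, 25−21=4, 16−8=8.

Dirichlet(10, 4, 8)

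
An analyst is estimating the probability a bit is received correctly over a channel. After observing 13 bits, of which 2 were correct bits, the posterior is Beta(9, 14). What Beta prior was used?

A Beta(a, b) prior with s successes and f failures in binomial data gives a Beta(a+s, b+f) posterior.
Subtract the data counts: 9−2=7, 14−11=3.

Beta(7, 3)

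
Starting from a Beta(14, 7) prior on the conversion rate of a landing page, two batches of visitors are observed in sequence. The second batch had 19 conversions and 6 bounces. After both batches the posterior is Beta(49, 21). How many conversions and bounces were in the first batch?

16 conversions and 8 bounces

Sequential conjugate updates are equivalent to a single update on the pooled data, so total successes = posterior α − prior α and total failures = posterior β − prior β.
Total across both batches: 49−14=35 conversions, 21−7=14 bounces.
Subtract the second batch: 35−19=16 conversions and 14−6=8 bounces.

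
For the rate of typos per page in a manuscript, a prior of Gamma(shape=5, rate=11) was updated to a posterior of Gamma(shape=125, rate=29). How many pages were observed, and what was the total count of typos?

n = 18 pages with total 120 typos

Gamma–Poisson conjugacy: posterior shape = α + Σxᵢ, posterior rate = β + n.
Matching: Σxᵢ = 125 − 5 = 120 and n = 29 − 11 = 18.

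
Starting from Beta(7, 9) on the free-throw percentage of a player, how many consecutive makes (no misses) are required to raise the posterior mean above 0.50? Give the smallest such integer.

After k makes and 0 misses the posterior is Beta(7+k, 9), with mean (7+k)/(7+9+k).
Set (7+k)/(16+k) > 0.50 and solve: k > (0.50·16 − 7)/(1 − 0.50) = 2.000.
The smallest integer exceeding 2.000 is 3.

k = 3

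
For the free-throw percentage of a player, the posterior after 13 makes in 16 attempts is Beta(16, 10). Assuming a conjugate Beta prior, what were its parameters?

Under Beta–binomial conjugacy the posterior parameters are (a+s, b+f).
So a = 16 − 13 = 3 and b = 10 − 3 = 7.

Beta(3, 7)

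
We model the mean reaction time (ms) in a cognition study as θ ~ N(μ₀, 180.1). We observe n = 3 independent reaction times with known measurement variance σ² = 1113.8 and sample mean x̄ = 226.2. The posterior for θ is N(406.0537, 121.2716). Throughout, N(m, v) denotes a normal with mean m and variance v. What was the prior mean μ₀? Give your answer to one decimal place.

The posterior mean is a precision-weighted average: μ_n = (τ₀μ₀ + τ_data·x̄)/(τ₀+τ_data), with τ₀=1/σ₀² and τ_data=n/σ².
Here τ₀ = 1/180.1 = 0.005552 and τ_data = 3/1113.8 = 0.002693, so τ_n = 0.008245.
Rearranging for μ₀: μ₀ = (μ_n·τ_n − τ_data·x̄)/τ₀ = (406.0537·0.008245 − 0.002693·226.2) / 0.005552 = 2.738756/0.005552 ≈ 493.3.

μ₀ = 493.3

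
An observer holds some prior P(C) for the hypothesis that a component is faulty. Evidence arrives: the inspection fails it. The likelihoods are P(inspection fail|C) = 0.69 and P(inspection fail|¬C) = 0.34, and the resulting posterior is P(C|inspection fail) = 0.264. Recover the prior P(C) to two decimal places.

P(C) = 0.15

Bayes' rule in odds form gives O(C|E) = O(C)·[P(E|C)/P(E|¬C)], hence O(C) = O(C|E)/LR.
Posterior odds = 0.264/(1−0.264) = 0.3587. LR = 0.69/0.34 = 2.0294.
Prior odds = 0.3587/2.0294 = 0.1768, so P(C) = 0.1768/(1+0.1768) ≈ 0.15.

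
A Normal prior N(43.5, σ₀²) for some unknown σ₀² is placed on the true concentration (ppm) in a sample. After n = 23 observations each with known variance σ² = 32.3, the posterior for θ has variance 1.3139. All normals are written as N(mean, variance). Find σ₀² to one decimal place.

σ₀² = 20.4

For the Normal–Normal model with known σ², precisions add: τ_n = τ₀ + n/σ².
So 1/σ₀² = 1/1.3139 − 23/32.3 = 0.761093 − 0.712074 = 0.049019.
Hence σ₀² = 1/0.049019 ≈ 20.4.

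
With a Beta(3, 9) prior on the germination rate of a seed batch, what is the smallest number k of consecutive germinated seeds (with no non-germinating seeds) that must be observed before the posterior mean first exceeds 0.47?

After k germinated seeds and 0 non-germinating seeds the posterior is Beta(3+k, 9), with mean (3+k)/(3+9+k).
Set (3+k)/(12+k) > 0.47 and solve: k > (0.47·12 − 3)/(1 − 0.47) = 4.981.
The smallest integer exceeding 4.981 is 5.

k = 5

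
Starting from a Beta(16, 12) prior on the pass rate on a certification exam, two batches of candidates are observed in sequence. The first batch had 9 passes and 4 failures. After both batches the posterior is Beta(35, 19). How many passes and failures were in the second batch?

Sequential conjugate updates are equivalent to a single update on the pooled data, so total successes = posterior α − prior α and total failures = posterior β − prior β.
Total across both batches: 35−16=19 passes, 19−12=7 failures.
Subtract the first batch: 19−9=10 passes and 7−4=3 failures.

10 passes and 3 failures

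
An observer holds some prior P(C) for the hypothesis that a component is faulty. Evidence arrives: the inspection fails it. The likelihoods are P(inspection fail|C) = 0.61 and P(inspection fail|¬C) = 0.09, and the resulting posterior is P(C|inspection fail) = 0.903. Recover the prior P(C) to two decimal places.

P(C) = 0.58

Bayes' rule in odds form gives O(C|E) = O(C)·[P(E|C)/P(E|¬C)], hence O(C) = O(C|E)/LR.
Posterior odds = 0.903/(1−0.903) = 9.3093. LR = 0.61/0.09 = 6.7778.
Prior odds = 9.3093/6.7778 = 1.3735, so P(C) = 1.3735/(1+1.3735) ≈ 0.58.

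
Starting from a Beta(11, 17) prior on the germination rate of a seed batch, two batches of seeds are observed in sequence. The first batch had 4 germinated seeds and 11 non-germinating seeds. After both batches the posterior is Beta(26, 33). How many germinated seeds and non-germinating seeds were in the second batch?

Because Beta–binomial updating is additive in the counts, the combined data contributed (α_post−α_prior, β_post−β_prior) successes and failures.
Total across both batches: 26−11=15 germinated seeds, 33−17=16 non-germinating seeds.
Subtract the first batch: 15−4=11 germinated seeds and 16−11=5 non-germinating seeds.

11 germinated seeds and 5 non-germinating seeds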